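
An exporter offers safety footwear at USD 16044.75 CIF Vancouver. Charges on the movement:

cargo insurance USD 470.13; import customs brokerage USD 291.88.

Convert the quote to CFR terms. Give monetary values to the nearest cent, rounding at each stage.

Not relevant to the conversion: brokerage — on the buyer under both terms; not part of either seller's price.
From CIF to CFR, the seller no longer bears: insurance.
CFR price = 16044.75 − 470.13 = 15574.62

CFR price: USD 15574.62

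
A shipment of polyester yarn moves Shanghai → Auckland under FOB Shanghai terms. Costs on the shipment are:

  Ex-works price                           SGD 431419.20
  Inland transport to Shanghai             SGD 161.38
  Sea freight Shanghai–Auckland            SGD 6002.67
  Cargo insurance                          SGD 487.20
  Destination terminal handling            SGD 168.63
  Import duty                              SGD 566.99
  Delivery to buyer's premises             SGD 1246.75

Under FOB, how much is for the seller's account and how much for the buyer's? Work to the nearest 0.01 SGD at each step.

FOB: the seller bears costs until goods are on board at the origin port; the buyer bears freight, insurance and all costs thereafter.
Seller's account: goods 431419.20 + inland to port 161.38 = 431580.58
Buyer's account: freight 6002.67 + insurance 487.20 + destination terminal 168.63 + duty 566.99 + delivery 1246.75 = 8472.24

Seller: SGD 431580.58; buyer: SGD 8472.24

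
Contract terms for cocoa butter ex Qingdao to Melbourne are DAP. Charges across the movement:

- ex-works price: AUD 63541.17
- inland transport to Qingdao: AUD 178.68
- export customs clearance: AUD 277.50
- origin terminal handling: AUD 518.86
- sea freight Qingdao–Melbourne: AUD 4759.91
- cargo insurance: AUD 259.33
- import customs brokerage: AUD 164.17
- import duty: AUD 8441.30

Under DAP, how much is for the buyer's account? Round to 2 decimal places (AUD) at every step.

DAP: the seller bears all costs to the named destination except import duty and clearance.
Seller's account: goods 63541.17 + inland to port 178.68 + export clearance 277.50 + origin terminal 518.86 + freight 4759.91 + insurance 259.33 = 69535.45
Buyer's account: brokerage 164.17 + duty 8441.30 = 8605.47

Buyer's account: AUD 8605.47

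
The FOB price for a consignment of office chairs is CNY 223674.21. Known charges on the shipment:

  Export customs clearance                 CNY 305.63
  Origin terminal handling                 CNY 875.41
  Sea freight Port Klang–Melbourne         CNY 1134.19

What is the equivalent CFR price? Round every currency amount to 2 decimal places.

CFR price: CNY 224808.40

Not relevant to the conversion: origin terminal, export clearance — on the seller under both FOB and CFR; already in the FOB price and stays in the CFR price.
From FOB to CFR, the seller additionally bears: freight.
CFR price = 223674.21 + 1134.19 = 224808.40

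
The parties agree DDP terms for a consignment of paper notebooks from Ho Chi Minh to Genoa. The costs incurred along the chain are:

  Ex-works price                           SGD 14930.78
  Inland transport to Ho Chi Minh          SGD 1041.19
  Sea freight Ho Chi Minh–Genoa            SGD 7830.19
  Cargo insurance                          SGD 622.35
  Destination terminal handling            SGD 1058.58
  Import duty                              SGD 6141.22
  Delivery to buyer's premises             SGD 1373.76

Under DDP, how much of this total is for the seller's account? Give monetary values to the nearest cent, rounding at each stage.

Seller's account: SGD 32998.07

DDP: the seller bears all costs including import duty.
Seller's account: goods 14930.78 + inland to port 1041.19 + freight 7830.19 + insurance 622.35 + destination terminal 1058.58 + duty 6141.22 + delivery 1373.76 = 32998.07
Buyer's account: 0.00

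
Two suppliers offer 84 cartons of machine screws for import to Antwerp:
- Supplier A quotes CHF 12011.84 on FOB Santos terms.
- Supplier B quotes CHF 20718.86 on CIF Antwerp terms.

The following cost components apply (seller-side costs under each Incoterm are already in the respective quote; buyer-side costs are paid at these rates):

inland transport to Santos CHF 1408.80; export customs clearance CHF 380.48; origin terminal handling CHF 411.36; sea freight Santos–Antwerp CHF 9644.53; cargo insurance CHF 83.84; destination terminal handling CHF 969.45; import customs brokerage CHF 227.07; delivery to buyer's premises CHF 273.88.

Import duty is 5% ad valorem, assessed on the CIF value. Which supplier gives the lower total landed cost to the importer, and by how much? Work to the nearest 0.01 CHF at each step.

Supplier B is cheaper by CHF 1072.42

Supplier A (FOB):
CIF value = FOB price + freight + insurance = 12011.84 + 9644.53 + 83.84 = 21740.21
Import duty = 21740.21 × 5% = 1087.01
Buyer bears (A): 9644.53 + 83.84 + 969.45 + 227.07 + 273.88 = 11198.77
Landed cost (A) = invoice 12011.84 + 11198.77 + duty 1087.01 = 24297.62
Supplier B (CIF):
The CIF price already equals the CIF value: 20718.86
Import duty = 20718.86 × 5% = 1035.94
Buyer bears (B): 969.45 + 227.07 + 273.88 = 1470.40
Landed cost (B) = invoice 20718.86 + 1470.40 + duty 1035.94 = 23225.20
Difference = |24297.62 − 23225.20| = 1072.42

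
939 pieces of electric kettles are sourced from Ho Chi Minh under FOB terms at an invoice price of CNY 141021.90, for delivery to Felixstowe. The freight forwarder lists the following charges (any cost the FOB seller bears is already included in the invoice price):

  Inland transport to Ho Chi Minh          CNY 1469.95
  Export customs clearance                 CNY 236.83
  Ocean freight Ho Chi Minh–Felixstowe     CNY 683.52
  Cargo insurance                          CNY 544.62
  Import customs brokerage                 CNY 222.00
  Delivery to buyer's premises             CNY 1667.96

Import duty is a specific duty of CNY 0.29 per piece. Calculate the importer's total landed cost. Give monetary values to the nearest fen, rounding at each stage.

Total landed cost: CNY 144412.31

FOB: the seller bears costs until goods are on board at the origin port; the buyer bears freight, insurance and all costs thereafter.
Already in the invoice (seller's account under FOB): inland to port, export clearance — exclude.
CIF value = FOB price + freight + insurance = 141021.90 + 683.52 + 544.62 = 142250.04
Import duty = 939 × 0.29 = 272.31
Buyer bears: freight 683.52 + insurance 544.62 + brokerage 222.00 + delivery 1667.96 + duty 272.31 = 3390.41
Landed cost = invoice 141021.90 + 3390.41 = 144412.31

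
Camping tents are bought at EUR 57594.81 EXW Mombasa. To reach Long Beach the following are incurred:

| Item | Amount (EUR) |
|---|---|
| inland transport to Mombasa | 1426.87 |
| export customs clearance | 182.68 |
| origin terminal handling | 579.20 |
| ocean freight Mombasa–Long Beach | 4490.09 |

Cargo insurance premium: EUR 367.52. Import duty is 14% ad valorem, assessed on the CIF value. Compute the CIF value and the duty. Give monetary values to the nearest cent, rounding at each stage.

CIF = EXW price + pre-shipment costs + freight + insurance
CIF = 57594.81 + 1426.87 + 182.68 + 579.20 + 4490.09 + 367.52 = 64641.17
Import duty = 64641.17 × 14% = 9049.76

CIF value: EUR 64641.17; import duty: EUR 9049.76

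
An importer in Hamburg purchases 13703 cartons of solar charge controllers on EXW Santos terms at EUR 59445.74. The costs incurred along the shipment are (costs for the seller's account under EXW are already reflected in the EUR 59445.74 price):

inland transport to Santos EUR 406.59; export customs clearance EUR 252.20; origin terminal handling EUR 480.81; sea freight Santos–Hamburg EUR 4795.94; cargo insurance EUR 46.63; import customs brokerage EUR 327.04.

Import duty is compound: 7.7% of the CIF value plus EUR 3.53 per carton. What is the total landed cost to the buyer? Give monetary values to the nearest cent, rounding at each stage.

EXW: the seller makes goods available at their premises; the buyer bears all onward costs.
CIF value = EXW price + inland to port + export clearance + origin terminal + freight + insurance = 59445.74 + 406.59 + 252.20 + 480.81 + 4795.94 + 46.63 = 65427.91
Ad valorem component: 65427.91 × 7.7% = 5037.95
Specific component: 13703 × 3.53 = 48371.59
Import duty = 5037.95 + 48371.59 = 53409.54
Buyer bears: inland to port 406.59 + export clearance 252.20 + origin terminal 480.81 + freight 4795.94 + insurance 46.63 + brokerage 327.04 + duty 53409.54 = 59718.75
Landed cost = invoice 59445.74 + 59718.75 = 119164.49

Total landed cost: EUR 119164.49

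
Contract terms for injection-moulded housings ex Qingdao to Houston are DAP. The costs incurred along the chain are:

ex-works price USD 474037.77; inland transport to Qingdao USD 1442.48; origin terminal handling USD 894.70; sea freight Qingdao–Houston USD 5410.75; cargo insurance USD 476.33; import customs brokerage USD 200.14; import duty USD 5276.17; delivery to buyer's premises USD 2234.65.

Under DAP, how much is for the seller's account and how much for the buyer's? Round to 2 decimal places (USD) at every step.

Seller: USD 484496.68; buyer: USD 5476.31

DAP: the seller bears all costs to the named destination except import duty and clearance.
Seller's account: goods 474037.77 + inland to port 1442.48 + origin terminal 894.70 + freight 5410.75 + insurance 476.33 + delivery 2234.65 = 484496.68
Buyer's account: brokerage 200.14 + duty 5276.17 = 5476.31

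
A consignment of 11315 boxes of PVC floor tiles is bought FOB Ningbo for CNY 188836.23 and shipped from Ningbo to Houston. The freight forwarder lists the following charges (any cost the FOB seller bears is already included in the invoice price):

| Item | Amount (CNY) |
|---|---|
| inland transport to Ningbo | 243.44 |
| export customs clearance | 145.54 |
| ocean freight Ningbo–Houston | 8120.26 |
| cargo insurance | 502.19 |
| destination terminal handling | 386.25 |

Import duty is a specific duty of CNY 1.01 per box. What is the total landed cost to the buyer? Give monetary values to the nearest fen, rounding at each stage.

FOB: the seller bears costs until goods are on board at the origin port; the buyer bears freight, insurance and all costs thereafter.
Already in the invoice (seller's account under FOB): inland to port, export clearance — exclude.
CIF value = FOB price + freight + insurance = 188836.23 + 8120.26 + 502.19 = 197458.68
Import duty = 11315 × 1.01 = 11428.15
Buyer bears: freight 8120.26 + insurance 502.19 + destination terminal 386.25 + duty 11428.15 = 20436.85
Landed cost = invoice 188836.23 + 20436.85 = 209273.08

Total landed cost: CNY 209273.08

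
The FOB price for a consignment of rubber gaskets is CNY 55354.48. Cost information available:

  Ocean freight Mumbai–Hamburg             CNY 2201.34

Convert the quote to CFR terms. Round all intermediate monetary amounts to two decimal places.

CFR price: CNY 57555.82

From FOB to CFR, the seller additionally bears: freight.
CFR price = 55354.48 + 2201.34 = 57555.82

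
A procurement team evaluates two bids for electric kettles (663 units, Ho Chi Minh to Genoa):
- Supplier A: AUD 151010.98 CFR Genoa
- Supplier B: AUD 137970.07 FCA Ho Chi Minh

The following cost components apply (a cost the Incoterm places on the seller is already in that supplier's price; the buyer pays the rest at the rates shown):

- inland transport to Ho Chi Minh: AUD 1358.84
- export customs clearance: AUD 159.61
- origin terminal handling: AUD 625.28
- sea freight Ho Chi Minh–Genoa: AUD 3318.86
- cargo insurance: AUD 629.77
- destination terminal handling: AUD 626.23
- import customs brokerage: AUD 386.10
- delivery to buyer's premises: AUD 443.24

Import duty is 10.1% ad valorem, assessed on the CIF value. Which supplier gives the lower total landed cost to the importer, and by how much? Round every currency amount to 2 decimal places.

Supplier B is cheaper by AUD 10015.55

Supplier A (CFR):
CIF value = CFR price + insurance = 151010.98 + 629.77 = 151640.75
Import duty = 151640.75 × 10.1% = 15315.72
Buyer bears (A): 629.77 + 626.23 + 386.10 + 443.24 = 2085.34
Landed cost (A) = invoice 151010.98 + 2085.34 + duty 15315.72 = 168412.04
Supplier B (FCA):
CIF value = FCA price + origin terminal + freight + insurance = 137970.07 + 625.28 + 3318.86 + 629.77 = 142543.98
Import duty = 142543.98 × 10.1% = 14396.94
Buyer bears (B): 625.28 + 3318.86 + 629.77 + 626.23 + 386.10 + 443.24 = 6029.48
Landed cost (B) = invoice 137970.07 + 6029.48 + duty 14396.94 = 158396.49
Difference = |168412.04 − 158396.49| = 10015.55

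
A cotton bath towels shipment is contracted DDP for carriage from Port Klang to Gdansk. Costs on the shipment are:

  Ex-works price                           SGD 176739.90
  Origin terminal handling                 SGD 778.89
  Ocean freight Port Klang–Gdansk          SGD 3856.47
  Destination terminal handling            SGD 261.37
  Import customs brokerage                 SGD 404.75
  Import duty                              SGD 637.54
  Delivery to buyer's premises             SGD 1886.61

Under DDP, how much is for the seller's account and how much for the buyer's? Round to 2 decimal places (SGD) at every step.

Seller: SGD 184565.53; buyer: SGD 0.00

DDP: the seller bears all costs including import duty.
Seller's account: goods 176739.90 + origin terminal 778.89 + freight 3856.47 + destination terminal 261.37 + brokerage 404.75 + duty 637.54 + delivery 1886.61 = 184565.53
Buyer's account: 0.00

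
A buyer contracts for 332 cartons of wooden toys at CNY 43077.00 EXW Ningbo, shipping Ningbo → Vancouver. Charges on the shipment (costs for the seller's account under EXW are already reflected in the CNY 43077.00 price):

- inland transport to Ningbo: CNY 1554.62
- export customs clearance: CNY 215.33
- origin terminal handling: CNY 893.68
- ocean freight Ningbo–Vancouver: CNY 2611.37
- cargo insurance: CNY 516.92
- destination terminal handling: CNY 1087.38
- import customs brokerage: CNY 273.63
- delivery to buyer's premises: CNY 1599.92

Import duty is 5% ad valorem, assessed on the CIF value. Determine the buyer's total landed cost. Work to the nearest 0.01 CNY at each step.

Total landed cost: CNY 54273.30

EXW: the seller makes goods available at their premises; the buyer bears all onward costs.
CIF value = EXW price + inland to port + export clearance + origin terminal + freight + insurance = 43077.00 + 1554.62 + 215.33 + 893.68 + 2611.37 + 516.92 = 48868.92
Import duty = 48868.92 × 5% = 2443.45
Buyer bears: inland to port 1554.62 + export clearance 215.33 + origin terminal 893.68 + freight 2611.37 + insurance 516.92 + destination terminal 1087.38 + brokerage 273.63 + delivery 1599.92 + duty 2443.45 = 11196.30
Landed cost = invoice 43077.00 + 11196.30 = 54273.30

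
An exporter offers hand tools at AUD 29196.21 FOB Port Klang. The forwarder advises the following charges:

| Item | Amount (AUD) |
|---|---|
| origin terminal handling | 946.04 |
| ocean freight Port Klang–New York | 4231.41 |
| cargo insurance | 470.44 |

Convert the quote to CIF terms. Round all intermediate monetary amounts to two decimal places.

Not relevant to the conversion: origin terminal — on the seller under both FOB and CIF; already in the FOB price and stays in the CIF price.
From FOB to CIF, the seller additionally bears: freight, insurance.
CIF price = 29196.21 + 4231.41 + 470.44 = 33898.06

CIF price: AUD 33898.06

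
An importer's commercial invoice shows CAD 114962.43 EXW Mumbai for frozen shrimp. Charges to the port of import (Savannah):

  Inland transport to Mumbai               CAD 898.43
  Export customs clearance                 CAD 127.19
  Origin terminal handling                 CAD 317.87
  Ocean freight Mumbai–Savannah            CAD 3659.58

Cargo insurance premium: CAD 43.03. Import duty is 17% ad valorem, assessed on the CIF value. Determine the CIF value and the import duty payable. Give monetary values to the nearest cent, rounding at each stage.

CIF = EXW price + pre-shipment costs + freight + insurance
CIF = 114962.43 + 898.43 + 127.19 + 317.87 + 3659.58 + 43.03 = 120008.53
Import duty = 120008.53 × 17% = 20401.45

CIF value: CAD 120008.53; import duty: CAD 20401.45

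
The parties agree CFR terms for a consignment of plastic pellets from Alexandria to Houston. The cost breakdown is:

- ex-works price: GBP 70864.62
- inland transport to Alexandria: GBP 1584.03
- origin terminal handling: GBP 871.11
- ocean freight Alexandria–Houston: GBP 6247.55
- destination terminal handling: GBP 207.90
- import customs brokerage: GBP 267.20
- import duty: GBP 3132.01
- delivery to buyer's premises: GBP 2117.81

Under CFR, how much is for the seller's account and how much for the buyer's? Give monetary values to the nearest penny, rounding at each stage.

CFR: the seller pays costs through ocean freight to the destination port, but not insurance.
Seller's account: goods 70864.62 + inland to port 1584.03 + origin terminal 871.11 + freight 6247.55 = 79567.31
Buyer's account: destination terminal 207.90 + brokerage 267.20 + duty 3132.01 + delivery 2117.81 = 5724.92

Seller: GBP 79567.31; buyer: GBP 5724.92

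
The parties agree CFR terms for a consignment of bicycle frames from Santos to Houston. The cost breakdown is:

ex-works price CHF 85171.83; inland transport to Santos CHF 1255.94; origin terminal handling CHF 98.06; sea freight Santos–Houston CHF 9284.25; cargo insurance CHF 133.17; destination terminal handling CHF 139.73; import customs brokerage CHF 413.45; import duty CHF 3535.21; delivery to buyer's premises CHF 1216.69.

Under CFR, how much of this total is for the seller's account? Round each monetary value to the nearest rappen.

CFR: the seller pays costs through ocean freight to the destination port, but not insurance.
Seller's account: goods 85171.83 + inland to port 1255.94 + origin terminal 98.06 + freight 9284.25 = 95810.08
Buyer's account: insurance 133.17 + destination terminal 139.73 + brokerage 413.45 + duty 3535.21 + delivery 1216.69 = 5438.25

Seller's account: CHF 95810.08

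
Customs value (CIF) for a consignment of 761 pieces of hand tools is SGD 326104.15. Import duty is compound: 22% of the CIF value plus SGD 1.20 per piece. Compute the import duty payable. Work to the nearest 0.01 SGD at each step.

Ad valorem component: 326104.15 × 22% = 71742.91
Specific component: 761 × 1.20 = 913.20
Import duty = 71742.91 + 913.20 = 72656.11

Import duty: SGD 72656.11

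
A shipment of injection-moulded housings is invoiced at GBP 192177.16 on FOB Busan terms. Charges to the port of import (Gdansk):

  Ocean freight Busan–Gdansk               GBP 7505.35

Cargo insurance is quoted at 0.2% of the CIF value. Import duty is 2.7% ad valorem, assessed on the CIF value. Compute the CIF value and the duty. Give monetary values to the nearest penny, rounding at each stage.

CIF value: GBP 200082.68; import duty: GBP 5402.23

Let C be the CIF value. C = FOB price + freight + 0.2% × C
C − 0.2% × C = 192177.16 + 7505.35
0.998 × C = 199682.51
C = 199682.51 / 0.998 = 200082.68
Insurance premium = 0.2% × 200082.68 = 400.17
Import duty = 200082.68 × 2.7% = 5402.23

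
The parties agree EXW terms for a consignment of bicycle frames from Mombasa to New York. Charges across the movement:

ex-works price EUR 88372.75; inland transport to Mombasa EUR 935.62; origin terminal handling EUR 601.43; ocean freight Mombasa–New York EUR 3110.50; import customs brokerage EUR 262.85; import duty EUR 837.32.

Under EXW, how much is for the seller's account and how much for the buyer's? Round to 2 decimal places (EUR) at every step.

Seller: EUR 88372.75; buyer: EUR 5747.72

EXW: the seller makes goods available at their premises; the buyer bears all onward costs.
Seller's account: goods 88372.75 = 88372.75
Buyer's account: inland to port 935.62 + origin terminal 601.43 + freight 3110.50 + brokerage 262.85 + duty 837.32 = 5747.72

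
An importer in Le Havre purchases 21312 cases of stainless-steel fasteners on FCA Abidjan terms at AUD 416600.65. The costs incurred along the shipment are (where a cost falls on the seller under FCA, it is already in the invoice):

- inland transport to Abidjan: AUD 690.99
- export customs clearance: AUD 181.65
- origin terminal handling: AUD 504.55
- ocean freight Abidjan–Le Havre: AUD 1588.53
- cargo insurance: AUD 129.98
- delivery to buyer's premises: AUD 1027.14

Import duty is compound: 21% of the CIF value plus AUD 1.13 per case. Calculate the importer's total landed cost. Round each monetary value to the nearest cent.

Total landed cost: AUD 531886.39

FCA: the seller delivers export-cleared goods to the carrier; the buyer bears costs from that point.
Already in the invoice (seller's account under FCA): inland to port, export clearance — exclude.
CIF value = FCA price + origin terminal + freight + insurance = 416600.65 + 504.55 + 1588.53 + 129.98 = 418823.71
Ad valorem component: 418823.71 × 21% = 87952.98
Specific component: 21312 × 1.13 = 24082.56
Import duty = 87952.98 + 24082.56 = 112035.54
Buyer bears: origin terminal 504.55 + freight 1588.53 + insurance 129.98 + delivery 1027.14 + duty 112035.54 = 115285.74
Landed cost = invoice 416600.65 + 115285.74 = 531886.39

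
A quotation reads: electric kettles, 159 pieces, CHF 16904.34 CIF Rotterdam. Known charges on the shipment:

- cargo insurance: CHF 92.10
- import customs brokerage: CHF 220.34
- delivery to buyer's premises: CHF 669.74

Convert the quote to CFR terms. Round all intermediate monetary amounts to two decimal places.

Not relevant to the conversion: brokerage, delivery — on the buyer under both terms; not part of either seller's price.
From CIF to CFR, the seller no longer bears: insurance.
CFR price = 16904.34 − 92.10 = 16812.24

CFR price: CHF 16812.24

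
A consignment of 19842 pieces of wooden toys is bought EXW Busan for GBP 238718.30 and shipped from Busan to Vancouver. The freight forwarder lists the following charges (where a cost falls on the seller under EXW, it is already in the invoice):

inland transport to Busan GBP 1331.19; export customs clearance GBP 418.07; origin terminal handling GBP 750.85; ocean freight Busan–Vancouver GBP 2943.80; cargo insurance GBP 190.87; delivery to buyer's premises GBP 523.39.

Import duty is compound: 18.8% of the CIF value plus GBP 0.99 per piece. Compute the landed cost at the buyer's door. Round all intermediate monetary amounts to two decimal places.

Total landed cost: GBP 310458.43

EXW: the seller makes goods available at their premises; the buyer bears all onward costs.
CIF value = EXW price + inland to port + export clearance + origin terminal + freight + insurance = 238718.30 + 1331.19 + 418.07 + 750.85 + 2943.80 + 190.87 = 244353.08
Ad valorem component: 244353.08 × 18.8% = 45938.38
Specific component: 19842 × 0.99 = 19643.58
Import duty = 45938.38 + 19643.58 = 65581.96
Buyer bears: inland to port 1331.19 + export clearance 418.07 + origin terminal 750.85 + freight 2943.80 + insurance 190.87 + delivery 523.39 + duty 65581.96 = 71740.13
Landed cost = invoice 238718.30 + 71740.13 = 310458.43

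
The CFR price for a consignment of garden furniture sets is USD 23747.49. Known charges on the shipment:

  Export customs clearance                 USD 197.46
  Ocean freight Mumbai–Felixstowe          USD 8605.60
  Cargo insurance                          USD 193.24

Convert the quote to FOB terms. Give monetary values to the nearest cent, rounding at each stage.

Not relevant to the conversion: export clearance — on the seller under both CFR and FOB; already in the CFR price and stays in the FOB price. insurance — on the buyer under both terms; not part of either seller's price.
From CFR to FOB, the seller no longer bears: freight.
FOB price = 23747.49 − 8605.60 = 15141.89

FOB price: USD 15141.89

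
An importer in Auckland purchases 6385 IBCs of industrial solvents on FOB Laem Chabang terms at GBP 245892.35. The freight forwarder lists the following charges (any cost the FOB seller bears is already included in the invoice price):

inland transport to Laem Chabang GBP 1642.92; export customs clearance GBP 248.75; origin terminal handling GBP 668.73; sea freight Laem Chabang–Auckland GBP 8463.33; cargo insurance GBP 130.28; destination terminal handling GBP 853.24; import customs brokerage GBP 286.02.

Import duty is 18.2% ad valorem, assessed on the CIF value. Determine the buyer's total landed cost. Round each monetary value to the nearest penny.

Total landed cost: GBP 301941.66

FOB: the seller bears costs until goods are on board at the origin port; the buyer bears freight, insurance and all costs thereafter.
Already in the invoice (seller's account under FOB): inland to port, export clearance, origin terminal — exclude.
CIF value = FOB price + freight + insurance = 245892.35 + 8463.33 + 130.28 = 254485.96
Import duty = 254485.96 × 18.2% = 46316.44
Buyer bears: freight 8463.33 + insurance 130.28 + destination terminal 853.24 + brokerage 286.02 + duty 46316.44 = 56049.31
Landed cost = invoice 245892.35 + 56049.31 = 301941.66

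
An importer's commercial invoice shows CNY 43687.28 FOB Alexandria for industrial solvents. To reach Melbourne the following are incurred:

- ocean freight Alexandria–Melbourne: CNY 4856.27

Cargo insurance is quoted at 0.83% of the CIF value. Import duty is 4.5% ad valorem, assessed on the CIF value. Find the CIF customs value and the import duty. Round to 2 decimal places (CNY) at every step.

Let C be the CIF value. C = FOB price + freight + 0.83% × C
C − 0.83% × C = 43687.28 + 4856.27
0.9917 × C = 48543.55
C = 48543.55 / 0.9917 = 48949.83
Insurance premium = 0.83% × 48949.83 = 406.28
Import duty = 48949.83 × 4.5% = 2202.74

CIF value: CNY 48949.83; import duty: CNY 2202.74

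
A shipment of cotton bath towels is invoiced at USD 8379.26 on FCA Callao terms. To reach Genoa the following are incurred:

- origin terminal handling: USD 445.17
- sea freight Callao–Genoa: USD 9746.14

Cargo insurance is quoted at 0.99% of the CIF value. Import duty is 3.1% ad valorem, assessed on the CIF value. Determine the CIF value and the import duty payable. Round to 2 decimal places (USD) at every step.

CIF value: USD 18756.26; import duty: USD 581.44

Let C be the CIF value. C = FCA price + pre-shipment costs + freight + 0.99% × C
C − 0.99% × C = 8379.26 + 445.17 + 9746.14
0.9901 × C = 18570.57
C = 18570.57 / 0.9901 = 18756.26
Insurance premium = 0.99% × 18756.26 = 185.69
Import duty = 18756.26 × 3.1% = 581.44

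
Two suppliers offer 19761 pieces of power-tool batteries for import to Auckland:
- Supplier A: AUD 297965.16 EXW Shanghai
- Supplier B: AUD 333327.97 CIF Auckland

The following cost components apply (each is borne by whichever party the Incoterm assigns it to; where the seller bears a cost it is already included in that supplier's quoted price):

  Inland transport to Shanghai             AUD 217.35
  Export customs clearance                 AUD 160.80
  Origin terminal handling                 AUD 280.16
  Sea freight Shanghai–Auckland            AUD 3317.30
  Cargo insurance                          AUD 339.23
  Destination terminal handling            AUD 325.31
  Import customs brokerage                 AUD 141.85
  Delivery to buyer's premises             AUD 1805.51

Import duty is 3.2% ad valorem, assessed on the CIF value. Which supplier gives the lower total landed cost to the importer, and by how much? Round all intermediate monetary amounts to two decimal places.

Supplier A is cheaper by AUD 32041.51

Supplier A (EXW):
CIF value = EXW price + inland to port + export clearance + origin terminal + freight + insurance = 297965.16 + 217.35 + 160.80 + 280.16 + 3317.30 + 339.23 = 302280.00
Import duty = 302280.00 × 3.2% = 9672.96
Buyer bears (A): 217.35 + 160.80 + 280.16 + 3317.30 + 339.23 + 325.31 + 141.85 + 1805.51 = 6587.51
Landed cost (A) = invoice 297965.16 + 6587.51 + duty 9672.96 = 314225.63
Supplier B (CIF):
The CIF price already equals the CIF value: 333327.97
Import duty = 333327.97 × 3.2% = 10666.50
Buyer bears (B): 325.31 + 141.85 + 1805.51 = 2272.67
Landed cost (B) = invoice 333327.97 + 2272.67 + duty 10666.50 = 346267.14
Difference = |314225.63 − 346267.14| = 32041.51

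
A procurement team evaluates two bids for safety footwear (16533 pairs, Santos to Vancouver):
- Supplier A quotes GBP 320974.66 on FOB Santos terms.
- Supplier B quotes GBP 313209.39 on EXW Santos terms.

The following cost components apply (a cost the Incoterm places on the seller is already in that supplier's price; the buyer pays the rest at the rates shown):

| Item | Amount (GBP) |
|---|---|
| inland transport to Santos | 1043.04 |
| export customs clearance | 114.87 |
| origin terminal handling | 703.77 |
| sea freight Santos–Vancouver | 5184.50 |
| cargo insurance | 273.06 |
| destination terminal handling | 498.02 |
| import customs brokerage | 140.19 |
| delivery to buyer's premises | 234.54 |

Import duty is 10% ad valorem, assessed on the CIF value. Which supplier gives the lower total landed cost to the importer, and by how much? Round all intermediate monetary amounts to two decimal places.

Supplier B is cheaper by GBP 6493.95

Supplier A (FOB):
CIF value = FOB price + freight + insurance = 320974.66 + 5184.50 + 273.06 = 326432.22
Import duty = 326432.22 × 10% = 32643.22
Buyer bears (A): 5184.50 + 273.06 + 498.02 + 140.19 + 234.54 = 6330.31
Landed cost (A) = invoice 320974.66 + 6330.31 + duty 32643.22 = 359948.19
Supplier B (EXW):
CIF value = EXW price + inland to port + export clearance + origin terminal + freight + insurance = 313209.39 + 1043.04 + 114.87 + 703.77 + 5184.50 + 273.06 = 320528.63
Import duty = 320528.63 × 10% = 32052.86
Buyer bears (B): 1043.04 + 114.87 + 703.77 + 5184.50 + 273.06 + 498.02 + 140.19 + 234.54 = 8191.99
Landed cost (B) = invoice 313209.39 + 8191.99 + duty 32052.86 = 353454.24
Difference = |359948.19 − 353454.24| = 6493.95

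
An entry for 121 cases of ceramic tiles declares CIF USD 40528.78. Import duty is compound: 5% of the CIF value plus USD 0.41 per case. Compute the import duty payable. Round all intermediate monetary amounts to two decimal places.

Ad valorem component: 40528.78 × 5% = 2026.44
Specific component: 121 × 0.41 = 49.61
Import duty = 2026.44 + 49.61 = 2076.05

Import duty: USD 2076.05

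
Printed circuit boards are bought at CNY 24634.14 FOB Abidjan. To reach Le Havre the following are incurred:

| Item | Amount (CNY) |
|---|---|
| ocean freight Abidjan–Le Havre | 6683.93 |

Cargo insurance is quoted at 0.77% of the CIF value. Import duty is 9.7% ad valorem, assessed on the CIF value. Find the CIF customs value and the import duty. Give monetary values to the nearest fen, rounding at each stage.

CIF value: CNY 31561.09; import duty: CNY 3061.43

Let C be the CIF value. C = FOB price + freight + 0.77% × C
C − 0.77% × C = 24634.14 + 6683.93
0.9923 × C = 31318.07
C = 31318.07 / 0.9923 = 31561.09
Insurance premium = 0.77% × 31561.09 = 243.02
Import duty = 31561.09 × 9.7% = 3061.43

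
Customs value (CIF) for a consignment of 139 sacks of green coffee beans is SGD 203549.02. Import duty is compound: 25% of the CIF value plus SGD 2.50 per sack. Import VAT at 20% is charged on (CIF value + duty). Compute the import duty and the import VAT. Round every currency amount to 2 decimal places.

Import duty: SGD 51234.76; import VAT: SGD 50956.76

Ad valorem component: 203549.02 × 25% = 50887.26
Specific component: 139 × 2.50 = 347.50
Import duty = 50887.26 + 347.50 = 51234.76
VAT base = CIF + duty = 203549.02 + 51234.76 = 254783.78
Import VAT = 254783.78 × 20% = 50956.76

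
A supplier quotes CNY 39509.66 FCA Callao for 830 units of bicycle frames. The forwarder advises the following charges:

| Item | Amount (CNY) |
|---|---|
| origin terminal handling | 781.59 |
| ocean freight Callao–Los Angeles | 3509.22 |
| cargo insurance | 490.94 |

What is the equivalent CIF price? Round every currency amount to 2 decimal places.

CIF price: CNY 44291.41

From FCA to CIF, the seller additionally bears: origin terminal, freight, insurance.
CIF price = 39509.66 + 781.59 + 3509.22 + 490.94 = 44291.41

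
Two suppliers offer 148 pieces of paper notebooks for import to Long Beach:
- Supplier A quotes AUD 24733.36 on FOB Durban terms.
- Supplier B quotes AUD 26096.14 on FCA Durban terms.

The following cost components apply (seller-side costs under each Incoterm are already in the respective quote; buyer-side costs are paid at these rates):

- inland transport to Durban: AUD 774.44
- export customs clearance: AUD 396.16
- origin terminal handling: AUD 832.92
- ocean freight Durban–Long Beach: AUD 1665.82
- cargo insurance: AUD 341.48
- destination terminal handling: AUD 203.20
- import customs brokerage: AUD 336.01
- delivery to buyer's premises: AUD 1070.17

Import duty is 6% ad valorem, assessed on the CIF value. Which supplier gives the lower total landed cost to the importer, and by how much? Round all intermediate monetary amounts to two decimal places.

Supplier A (FOB):
CIF value = FOB price + freight + insurance = 24733.36 + 1665.82 + 341.48 = 26740.66
Import duty = 26740.66 × 6% = 1604.44
Buyer bears (A): 1665.82 + 341.48 + 203.20 + 336.01 + 1070.17 = 3616.68
Landed cost (A) = invoice 24733.36 + 3616.68 + duty 1604.44 = 29954.48
Supplier B (FCA):
CIF value = FCA price + origin terminal + freight + insurance = 26096.14 + 832.92 + 1665.82 + 341.48 = 28936.36
Import duty = 28936.36 × 6% = 1736.18
Buyer bears (B): 832.92 + 1665.82 + 341.48 + 203.20 + 336.01 + 1070.17 = 4449.60
Landed cost (B) = invoice 26096.14 + 4449.60 + duty 1736.18 = 32281.92
Difference = |29954.48 − 32281.92| = 2327.44

Supplier A is cheaper by AUD 2327.44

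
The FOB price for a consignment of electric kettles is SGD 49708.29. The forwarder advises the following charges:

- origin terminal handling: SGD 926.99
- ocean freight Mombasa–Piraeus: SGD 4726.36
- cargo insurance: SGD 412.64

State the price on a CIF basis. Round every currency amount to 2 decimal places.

Not relevant to the conversion: origin terminal — on the seller under both FOB and CIF; already in the FOB price and stays in the CIF price.
From FOB to CIF, the seller additionally bears: freight, insurance.
CIF price = 49708.29 + 4726.36 + 412.64 = 54847.29

CIF price: SGD 54847.29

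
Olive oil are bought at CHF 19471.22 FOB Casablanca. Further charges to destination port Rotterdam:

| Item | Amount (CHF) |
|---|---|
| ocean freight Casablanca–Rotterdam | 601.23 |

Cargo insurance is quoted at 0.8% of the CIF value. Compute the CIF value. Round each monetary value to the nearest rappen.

CIF value: CHF 20234.32

Let C be the CIF value. C = FOB price + freight + 0.8% × C
C − 0.8% × C = 19471.22 + 601.23
0.992 × C = 20072.45
C = 20072.45 / 0.992 = 20234.32
Insurance premium = 0.8% × 20234.32 = 161.87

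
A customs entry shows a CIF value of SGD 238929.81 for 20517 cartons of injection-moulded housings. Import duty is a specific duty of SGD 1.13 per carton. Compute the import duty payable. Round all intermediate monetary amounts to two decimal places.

Import duty: SGD 23184.21

Import duty = 20517 × 1.13 = 23184.21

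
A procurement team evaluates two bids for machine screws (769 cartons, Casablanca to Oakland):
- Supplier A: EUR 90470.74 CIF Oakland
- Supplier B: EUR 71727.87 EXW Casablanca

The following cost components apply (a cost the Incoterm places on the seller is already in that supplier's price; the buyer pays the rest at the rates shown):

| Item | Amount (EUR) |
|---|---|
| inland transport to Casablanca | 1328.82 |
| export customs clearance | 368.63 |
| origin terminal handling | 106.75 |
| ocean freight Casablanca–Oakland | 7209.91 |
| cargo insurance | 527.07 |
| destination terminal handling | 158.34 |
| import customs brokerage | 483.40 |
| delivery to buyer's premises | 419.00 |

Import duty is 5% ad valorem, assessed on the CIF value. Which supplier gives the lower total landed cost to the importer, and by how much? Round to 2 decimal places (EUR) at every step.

Supplier A (CIF):
The CIF price already equals the CIF value: 90470.74
Import duty = 90470.74 × 5% = 4523.54
Buyer bears (A): 158.34 + 483.40 + 419.00 = 1060.74
Landed cost (A) = invoice 90470.74 + 1060.74 + duty 4523.54 = 96055.02
Supplier B (EXW):
CIF value = EXW price + inland to port + export clearance + origin terminal + freight + insurance = 71727.87 + 1328.82 + 368.63 + 106.75 + 7209.91 + 527.07 = 81269.05
Import duty = 81269.05 × 5% = 4063.45
Buyer bears (B): 1328.82 + 368.63 + 106.75 + 7209.91 + 527.07 + 158.34 + 483.40 + 419.00 = 10601.92
Landed cost (B) = invoice 71727.87 + 10601.92 + duty 4063.45 = 86393.24
Difference = |96055.02 − 86393.24| = 9661.78

Supplier B is cheaper by EUR 9661.78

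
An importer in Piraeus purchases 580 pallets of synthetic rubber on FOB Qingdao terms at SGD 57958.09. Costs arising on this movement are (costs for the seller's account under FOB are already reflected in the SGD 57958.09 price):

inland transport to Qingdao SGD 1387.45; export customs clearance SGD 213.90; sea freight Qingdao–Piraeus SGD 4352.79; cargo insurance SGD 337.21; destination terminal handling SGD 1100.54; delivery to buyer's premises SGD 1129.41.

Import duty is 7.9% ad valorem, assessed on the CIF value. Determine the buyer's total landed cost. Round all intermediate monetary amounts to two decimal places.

Total landed cost: SGD 69827.24

FOB: the seller bears costs until goods are on board at the origin port; the buyer bears freight, insurance and all costs thereafter.
Already in the invoice (seller's account under FOB): inland to port, export clearance — exclude.
CIF value = FOB price + freight + insurance = 57958.09 + 4352.79 + 337.21 = 62648.09
Import duty = 62648.09 × 7.9% = 4949.20
Buyer bears: freight 4352.79 + insurance 337.21 + destination terminal 1100.54 + delivery 1129.41 + duty 4949.20 = 11869.15
Landed cost = invoice 57958.09 + 11869.15 = 69827.24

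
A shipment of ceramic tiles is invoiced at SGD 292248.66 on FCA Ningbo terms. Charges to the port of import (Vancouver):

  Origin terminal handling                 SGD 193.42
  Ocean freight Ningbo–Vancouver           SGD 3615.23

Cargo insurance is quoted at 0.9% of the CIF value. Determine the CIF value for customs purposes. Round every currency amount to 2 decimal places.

CIF value: SGD 298746.02

Let C be the CIF value. C = FCA price + pre-shipment costs + freight + 0.9% × C
C − 0.9% × C = 292248.66 + 193.42 + 3615.23
0.991 × C = 296057.31
C = 296057.31 / 0.991 = 298746.02
Insurance premium = 0.9% × 298746.02 = 2688.71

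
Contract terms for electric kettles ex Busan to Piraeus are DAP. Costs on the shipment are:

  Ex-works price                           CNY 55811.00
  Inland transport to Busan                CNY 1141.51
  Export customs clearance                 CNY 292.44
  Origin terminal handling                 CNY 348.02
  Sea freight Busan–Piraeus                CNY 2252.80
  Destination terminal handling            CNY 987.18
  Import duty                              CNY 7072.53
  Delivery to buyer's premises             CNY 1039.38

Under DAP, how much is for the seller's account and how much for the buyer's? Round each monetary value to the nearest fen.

Seller: CNY 61872.33; buyer: CNY 7072.53

DAP: the seller bears all costs to the named destination except import duty and clearance.
Seller's account: goods 55811.00 + inland to port 1141.51 + export clearance 292.44 + origin terminal 348.02 + freight 2252.80 + destination terminal 987.18 + delivery 1039.38 = 61872.33
Buyer's account: duty 7072.53 = 7072.53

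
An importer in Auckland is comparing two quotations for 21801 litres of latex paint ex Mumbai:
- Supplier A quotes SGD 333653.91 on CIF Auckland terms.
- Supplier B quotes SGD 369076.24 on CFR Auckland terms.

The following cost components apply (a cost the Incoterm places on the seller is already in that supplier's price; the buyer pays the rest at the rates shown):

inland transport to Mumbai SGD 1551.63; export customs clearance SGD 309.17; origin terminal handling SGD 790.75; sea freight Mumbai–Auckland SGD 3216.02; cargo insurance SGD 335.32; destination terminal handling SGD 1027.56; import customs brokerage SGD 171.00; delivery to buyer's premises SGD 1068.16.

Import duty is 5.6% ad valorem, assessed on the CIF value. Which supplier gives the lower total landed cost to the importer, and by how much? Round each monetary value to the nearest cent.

Supplier A is cheaper by SGD 37760.08

Supplier A (CIF):
The CIF price already equals the CIF value: 333653.91
Import duty = 333653.91 × 5.6% = 18684.62
Buyer bears (A): 1027.56 + 171.00 + 1068.16 = 2266.72
Landed cost (A) = invoice 333653.91 + 2266.72 + duty 18684.62 = 354605.25
Supplier B (CFR):
CIF value = CFR price + insurance = 369076.24 + 335.32 = 369411.56
Import duty = 369411.56 × 5.6% = 20687.05
Buyer bears (B): 335.32 + 1027.56 + 171.00 + 1068.16 = 2602.04
Landed cost (B) = invoice 369076.24 + 2602.04 + duty 20687.05 = 392365.33
Difference = |354605.25 − 392365.33| = 37760.08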